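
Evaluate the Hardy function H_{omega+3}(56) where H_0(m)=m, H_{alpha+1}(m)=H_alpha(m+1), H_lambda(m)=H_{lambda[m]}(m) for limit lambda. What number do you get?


H_{omega+3}(56):
Unwind the 3 successor steps: H_{omega+3}(56) = H_omega(56+3) = H_omega(59).
H_omega(m) = H_m(m) = m + m = 2m.
Result = 2 * 59 = 118

118


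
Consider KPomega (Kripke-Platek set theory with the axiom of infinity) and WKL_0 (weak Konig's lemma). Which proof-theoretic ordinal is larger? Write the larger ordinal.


Proof-theoretic ordinal of KPomega (Kripke-Platek set theory with the axiom of infinity): psi_0(epsilon_{Omega+1})
Proof-theoretic ordinal of WKL_0 (weak Konig's lemma): omega^omega
Comparing: omega^omega < psi_0(epsilon_{Omega+1}).
The larger ordinal is psi_0(epsilon_{Omega+1}) (from KPomega (Kripke-Platek set theory with the axiom of infinity)).

psi_0(epsilon_{Omega+1})


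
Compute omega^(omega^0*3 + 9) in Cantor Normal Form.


omega^(omega^0*3 + 9):
omega^0 = 1, so the exponent is 3 + 9 = 12 (finite ordinal addition).
Result = omega^12, already a single CNF term.

omega^12


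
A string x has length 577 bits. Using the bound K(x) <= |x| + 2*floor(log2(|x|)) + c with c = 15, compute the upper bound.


floor(log2(577)) = 9
2 * 9 = 18
K(x) <= 577 + 18 + 15 = 610

610


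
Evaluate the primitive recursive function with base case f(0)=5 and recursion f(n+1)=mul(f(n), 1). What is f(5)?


f(0) = 5
f(1) = mul(f(0), 1) = mul(5, 1) = 5
f(2) = mul(f(1), 1) = mul(5, 1) = 5
f(3) = mul(f(2), 1) = mul(5, 1) = 5
f(4) = mul(f(3), 1) = mul(5, 1) = 5
f(5) = mul(f(4), 1) = mul(5, 1) = 5


5


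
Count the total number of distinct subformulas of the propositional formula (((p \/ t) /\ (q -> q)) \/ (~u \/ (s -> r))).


Formula: (((p \/ t) /\ (q -> q)) \/ (~u \/ (s -> r)))
Subformulas found:
  1. q
  2. u
  3. s
  4. r
  5. t
  6. p
  7. ~u
  8. (p \/ t)
  9. (s -> r)
  10. (q -> q)
  11. (~u \/ (s -> r))
  12. ((p \/ t) /\ (q -> q))
  13. (((p \/ t) /\ (q -> q)) \/ (~u \/ (s -> r)))
Total distinct subformulas = 13

13


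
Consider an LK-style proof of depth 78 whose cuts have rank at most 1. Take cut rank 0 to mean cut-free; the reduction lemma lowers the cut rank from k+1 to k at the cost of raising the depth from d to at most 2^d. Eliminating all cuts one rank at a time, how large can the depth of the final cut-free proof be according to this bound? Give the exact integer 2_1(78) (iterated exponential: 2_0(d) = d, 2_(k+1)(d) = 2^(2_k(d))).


Each rank reduction sends depth d to at most 2^d; cut rank r needs r reductions.
2_0(78) = 78
2_1(78) = 2^78 = 302231454903657293676544
Cut-free depth bound = 302231454903657293676544

302231454903657293676544


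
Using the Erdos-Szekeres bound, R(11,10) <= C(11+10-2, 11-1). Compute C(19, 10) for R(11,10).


R(11,10) <= C(11+10-2, 11-1) = C(19, 10)
C(19, 10) = 19! / (10! * 9!)
= 92378

92378


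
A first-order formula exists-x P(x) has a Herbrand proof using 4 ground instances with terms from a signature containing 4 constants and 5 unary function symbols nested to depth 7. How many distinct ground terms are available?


Herbrand terms by depth:
Depth 0: 4 constants
Depth 1: 20 new terms (running total: 24)
Depth 2: 100 new terms (running total: 124)
Depth 3: 500 new terms (running total: 624)
Depth 4: 2500 new terms (running total: 3124)
Depth 5: 12500 new terms (running total: 15624)
Depth 6: 62500 new terms (running total: 78124)
Depth 7: 312500 new terms (running total: 390624)
Total distinct ground terms = 390624

390624


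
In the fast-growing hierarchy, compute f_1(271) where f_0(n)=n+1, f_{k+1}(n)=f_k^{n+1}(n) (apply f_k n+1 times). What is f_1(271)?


f_1(271) = f_0^272(271)
f_0 adds 1 each time, applied 272 times.
f_1(271) = 271 + 272 = 543

543


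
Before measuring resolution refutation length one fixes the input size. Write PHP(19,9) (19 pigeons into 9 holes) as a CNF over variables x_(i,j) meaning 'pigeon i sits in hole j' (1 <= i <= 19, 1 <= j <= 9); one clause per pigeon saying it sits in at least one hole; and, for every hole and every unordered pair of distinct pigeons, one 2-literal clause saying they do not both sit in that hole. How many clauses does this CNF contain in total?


PHP(19,9): 19 pigeons, 9 holes, 19*9 = 171 variables.
- pigeon clauses: one per pigeon -> 19 clauses
- hole clauses: 9 holes * C(19,2) = 9 * 171 -> 1539 clauses
Total clauses = 19 + 1539 = 1558

1558


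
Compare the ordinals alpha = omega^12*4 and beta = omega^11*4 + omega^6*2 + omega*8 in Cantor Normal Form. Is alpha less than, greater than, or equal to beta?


Compare term by term from highest exponent:
alpha = omega^12*4
beta = omega^11*4 + omega^6*2 + omega*8
Term 1: alpha has omega^12*4, beta has omega^11*4
Term 2: alpha has omega^0*0, beta has omega^6*2
Term 3: alpha has omega^0*0, beta has omega^1*8
Result: alpha > beta

alpha > beta


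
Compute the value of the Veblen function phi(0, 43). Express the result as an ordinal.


phi(0, 43):
phi(0, beta) = omega^beta by definition.
phi(0, 43) = omega^43

omega^43


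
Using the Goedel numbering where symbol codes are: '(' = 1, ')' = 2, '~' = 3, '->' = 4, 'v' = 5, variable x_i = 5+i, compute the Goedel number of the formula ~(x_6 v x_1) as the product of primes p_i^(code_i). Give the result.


Formula: ~(x_6 v x_1)
Symbol codes: [3, 1, 11, 5, 6, 2]
Primes: [2, 3, 5, 7, 11, 13]
p_1^3 = 2^3 = 8
p_2^1 = 3^1 = 3
p_3^11 = 5^11 = 48828125
p_4^5 = 7^5 = 16807
p_5^6 = 11^6 = 1771561
p_6^2 = 13^2 = 169
Product = 5896771579526953125000

5896771579526953125000


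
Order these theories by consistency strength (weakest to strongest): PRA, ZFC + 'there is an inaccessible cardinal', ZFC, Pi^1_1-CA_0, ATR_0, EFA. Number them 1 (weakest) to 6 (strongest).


Ordering by consistency strength:
1. EFA
2. PRA
3. ATR_0
4. Pi^1_1-CA_0
5. ZFC
6. ZFC + 'there is an inaccessible cardinal'


PRA=2, ZFC + 'there is an inaccessible cardinal'=6, ZFC=5, Pi^1_1-CA_0=4, ATR_0=3, EFA=1


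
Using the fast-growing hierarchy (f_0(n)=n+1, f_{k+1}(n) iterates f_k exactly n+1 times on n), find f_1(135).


f_1(135) = f_0^136(135)
f_0 adds 1 each time, applied 136 times.
f_1(135) = 135 + 136 = 271

271


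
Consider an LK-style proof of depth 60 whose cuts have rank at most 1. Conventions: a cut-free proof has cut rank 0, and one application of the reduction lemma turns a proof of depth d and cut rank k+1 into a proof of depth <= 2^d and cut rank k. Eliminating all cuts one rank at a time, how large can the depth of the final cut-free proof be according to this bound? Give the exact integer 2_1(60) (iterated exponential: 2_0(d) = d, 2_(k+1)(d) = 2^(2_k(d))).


Each rank reduction sends depth d to at most 2^d; cut rank r needs r reductions.
2_0(60) = 60
2_1(60) = 2^60 = 1152921504606846976
Cut-free depth bound = 1152921504606846976

1152921504606846976


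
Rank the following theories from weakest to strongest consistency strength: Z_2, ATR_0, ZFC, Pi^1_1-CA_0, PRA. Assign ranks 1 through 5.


Ordering by consistency strength:
1. PRA
2. ATR_0
3. Pi^1_1-CA_0
4. Z_2
5. ZFC


Z_2=4, ATR_0=2, ZFC=5, Pi^1_1-CA_0=3, PRA=1


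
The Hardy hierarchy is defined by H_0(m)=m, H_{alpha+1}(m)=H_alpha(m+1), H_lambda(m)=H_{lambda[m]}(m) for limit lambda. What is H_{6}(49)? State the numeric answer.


H_6(49):
For finite ordinals k, H_k(n) = n + k (each successor step adds 1).
H_6(49) = 49 + 6 = 55

55


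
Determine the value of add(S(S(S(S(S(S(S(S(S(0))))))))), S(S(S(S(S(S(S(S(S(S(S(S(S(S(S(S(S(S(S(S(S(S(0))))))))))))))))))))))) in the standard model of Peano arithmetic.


add(S^9(0), S^22(0)):
S^9(0) = 9
S^22(0) = 22
9 + 22 = 31

31


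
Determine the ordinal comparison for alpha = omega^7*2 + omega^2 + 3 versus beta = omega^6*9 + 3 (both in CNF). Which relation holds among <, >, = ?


Compare term by term from highest exponent:
alpha = omega^7*2 + omega^2 + 3
beta = omega^6*9 + 3
Term 1: alpha has omega^7*2, beta has omega^6*9
Term 2: alpha has omega^2*1, beta has omega^0*3
Term 3: alpha has omega^0*3, beta has omega^0*0
Result: alpha > beta

alpha > beta


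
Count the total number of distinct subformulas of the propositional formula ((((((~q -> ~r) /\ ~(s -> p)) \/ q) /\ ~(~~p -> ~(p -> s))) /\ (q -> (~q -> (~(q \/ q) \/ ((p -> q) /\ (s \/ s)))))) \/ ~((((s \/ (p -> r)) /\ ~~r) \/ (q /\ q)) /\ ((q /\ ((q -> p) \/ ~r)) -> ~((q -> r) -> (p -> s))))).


Formula: ((((((~q -> ~r) /\ ~(s -> p)) \/ q) /\ ~(~~p -> ~(p -> s))) /\ (q -> (~q -> (~(q \/ q) \/ ((p -> q) /\ (s \/ s)))))) \/ ~((((s \/ (p -> r)) /\ ~~r) \/ (q /\ q)) /\ ((q /\ ((q -> p) \/ ~r)) -> ~((q -> r) -> (p -> s)))))
Subformulas found:
  1. r
  2. p
  3. q
  4. s
  5. ~p
  6. ~r
  7. ~q
  8. ~~p
  9. ~~r
  10. (s \/ s)
  11. (q /\ q)
  12. (q -> p)
  13. (s -> p)
  14. (p -> q)
  15. (q -> r)
  16. (p -> r)
  17. (p -> s)
  18. (q \/ q)
  19. ~(s -> p)
  20. ~(q \/ q)
  21. ~(p -> s)
  22. (~q -> ~r)
  23. (s \/ (p -> r))
  24. ((q -> p) \/ ~r)
  25. (~~p -> ~(p -> s))
  26. ~(~~p -> ~(p -> s))
  27. ((p -> q) /\ (s \/ s))
  28. ((q -> r) -> (p -> s))
  29. ~((q -> r) -> (p -> s))
  30. (q /\ ((q -> p) \/ ~r))
  31. ((s \/ (p -> r)) /\ ~~r)
  32. ((~q -> ~r) /\ ~(s -> p))
  33. (((~q -> ~r) /\ ~(s -> p)) \/ q)
  34. (~(q \/ q) \/ ((p -> q) /\ (s \/ s)))
  35. (((s \/ (p -> r)) /\ ~~r) \/ (q /\ q))
  36. (~q -> (~(q \/ q) \/ ((p -> q) /\ (s \/ s))))
  37. ((q /\ ((q -> p) \/ ~r)) -> ~((q -> r) -> (p -> s)))
  38. (q -> (~q -> (~(q \/ q) \/ ((p -> q) /\ (s \/ s)))))
  39. ((((~q -> ~r) /\ ~(s -> p)) \/ q) /\ ~(~~p -> ~(p -> s)))
  40. ((((s \/ (p -> r)) /\ ~~r) \/ (q /\ q)) /\ ((q /\ ((q -> p) \/ ~r)) -> ~((q -> r) -> (p -> s))))
  41. ~((((s \/ (p -> r)) /\ ~~r) \/ (q /\ q)) /\ ((q /\ ((q -> p) \/ ~r)) -> ~((q -> r) -> (p -> s))))
  42. (((((~q -> ~r) /\ ~(s -> p)) \/ q) /\ ~(~~p -> ~(p -> s))) /\ (q -> (~q -> (~(q \/ q) \/ ((p -> q) /\ (s \/ s))))))
  43. ((((((~q -> ~r) /\ ~(s -> p)) \/ q) /\ ~(~~p -> ~(p -> s))) /\ (q -> (~q -> (~(q \/ q) \/ ((p -> q) /\ (s \/ s)))))) \/ ~((((s \/ (p -> r)) /\ ~~r) \/ (q /\ q)) /\ ((q /\ ((q -> p) \/ ~r)) -> ~((q -> r) -> (p -> s)))))
Total distinct subformulas = 43

43


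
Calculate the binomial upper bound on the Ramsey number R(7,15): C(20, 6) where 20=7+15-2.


R(7,15) <= C(7+15-2, 7-1) = C(20, 6)
C(20, 6) = 20! / (6! * 14!)
= 38760

38760


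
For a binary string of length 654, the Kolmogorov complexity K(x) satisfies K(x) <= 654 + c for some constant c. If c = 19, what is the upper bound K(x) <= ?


K(x) <= |x| + c = 654 + 19 = 673

673


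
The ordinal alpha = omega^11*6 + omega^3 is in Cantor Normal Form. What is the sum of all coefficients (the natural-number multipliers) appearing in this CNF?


CNF: omega^11*6 + omega^3
Coefficients: 6 + 1 = 7

7


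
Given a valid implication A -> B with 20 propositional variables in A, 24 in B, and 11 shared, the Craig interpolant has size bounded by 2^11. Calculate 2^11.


Shared atoms = 11
Craig interpolant size bound = 2^11
= 2048

2048


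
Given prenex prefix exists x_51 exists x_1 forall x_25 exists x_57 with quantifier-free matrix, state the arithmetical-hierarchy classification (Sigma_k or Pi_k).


Leading quantifier is exists, so the class is Sigma.
Number of quantifier blocks = alternations + 1 = 2 + 1 = 3.
Classification: Sigma_3

Sigma_3


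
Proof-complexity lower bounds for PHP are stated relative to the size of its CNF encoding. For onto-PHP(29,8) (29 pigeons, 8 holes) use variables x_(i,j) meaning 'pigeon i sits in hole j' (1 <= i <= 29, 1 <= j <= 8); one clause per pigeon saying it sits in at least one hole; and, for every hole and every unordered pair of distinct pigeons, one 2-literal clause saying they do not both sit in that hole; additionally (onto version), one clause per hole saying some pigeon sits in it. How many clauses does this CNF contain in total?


onto-PHP(29,8): 29 pigeons, 8 holes, 29*8 = 232 variables.
- pigeon clauses: one per pigeon -> 29 clauses
- hole clauses: 8 holes * C(29,2) = 8 * 406 -> 3248 clauses
- onto clauses: one per hole -> 8 clauses
Total clauses = 29 + 3248 + 8 = 3285

3285


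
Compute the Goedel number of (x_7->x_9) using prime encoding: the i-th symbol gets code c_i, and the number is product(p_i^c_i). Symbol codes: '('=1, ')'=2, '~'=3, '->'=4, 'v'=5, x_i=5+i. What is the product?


Formula: (x_7->x_9)
Symbol codes: [1, 12, 4, 14, 2]
Primes: [2, 3, 5, 7, 11]
p_1^1 = 2^1 = 2
p_2^12 = 3^12 = 531441
p_3^4 = 5^4 = 625
p_4^14 = 7^14 = 678223072849
p_5^2 = 11^2 = 121
Product = 54515876643764243111250

54515876643764243111250


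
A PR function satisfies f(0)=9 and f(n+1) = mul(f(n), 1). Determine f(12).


f(0) = 9
f(1) = mul(f(0), 1) = mul(9, 1) = 9
f(2) = mul(f(1), 1) = mul(9, 1) = 9
f(3) = mul(f(2), 1) = mul(9, 1) = 9
f(4) = mul(f(3), 1) = mul(9, 1) = 9
f(5) = mul(f(4), 1) = mul(9, 1) = 9
f(6) = mul(f(5), 1) = mul(9, 1) = 9
f(7) = mul(f(6), 1) = mul(9, 1) = 9
f(8) = mul(f(7), 1) = mul(9, 1) = 9
f(9) = mul(f(8), 1) = mul(9, 1) = 9
f(10) = mul(f(9), 1) = mul(9, 1) = 9
f(11) = mul(f(10), 1) = mul(9, 1) = 9
f(12) = mul(f(11), 1) = mul(9, 1) = 9


9


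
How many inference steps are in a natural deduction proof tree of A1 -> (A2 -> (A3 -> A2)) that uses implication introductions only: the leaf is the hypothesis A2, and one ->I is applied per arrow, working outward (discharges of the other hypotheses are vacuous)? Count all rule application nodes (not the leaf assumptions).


The formula has 3 arrows (->); its innermost consequent A2 is one of the antecedents,
so the proof starts from the hypothesis leaf A2 (not a rule application) and closes one arrow per ->I.
Building A1 -> (A2 -> (A3 -> A2)) therefore takes 3 nested implication introductions.
Total inference nodes = 3

3


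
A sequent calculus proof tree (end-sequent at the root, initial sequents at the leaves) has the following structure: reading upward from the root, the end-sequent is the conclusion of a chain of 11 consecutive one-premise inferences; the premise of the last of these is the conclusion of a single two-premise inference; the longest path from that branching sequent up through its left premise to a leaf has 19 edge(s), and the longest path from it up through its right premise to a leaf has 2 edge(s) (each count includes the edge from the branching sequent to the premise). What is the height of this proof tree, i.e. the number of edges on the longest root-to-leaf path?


Longest path through the left premise: 19 edges (measured from the branching sequent)
Longest path through the right premise: 2 edges
Height of the subtree rooted at the branching sequent: max(19, 2) = 19
The branching sequent sits 11 edges above the root (the chain of one-premise inferences), so height = 19 + 11 = 30

30


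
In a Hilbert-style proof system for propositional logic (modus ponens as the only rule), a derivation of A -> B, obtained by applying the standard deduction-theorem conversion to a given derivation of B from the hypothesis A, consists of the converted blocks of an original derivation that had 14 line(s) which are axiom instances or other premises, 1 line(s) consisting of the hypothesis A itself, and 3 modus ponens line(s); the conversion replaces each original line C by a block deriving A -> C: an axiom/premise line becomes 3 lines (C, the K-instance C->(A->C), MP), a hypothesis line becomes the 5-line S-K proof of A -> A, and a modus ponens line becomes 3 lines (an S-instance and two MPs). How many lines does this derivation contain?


Deduction-theorem conversion, block by block:
- 14 axiom/premise lines -> 3 lines each = 42
- 1 hypothesis lines -> 5 lines each (identity proof A->A) = 5
- 3 MP lines -> 3 lines each (S-instance, MP, MP) = 9
Total = 42 + 5 + 9 = 56 lines.

56


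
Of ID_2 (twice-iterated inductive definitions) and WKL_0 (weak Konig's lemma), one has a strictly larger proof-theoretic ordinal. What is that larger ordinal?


Proof-theoretic ordinal of ID_2 (twice-iterated inductive definitions): psi_0(epsilon_{Omega_2+1})
Proof-theoretic ordinal of WKL_0 (weak Konig's lemma): omega^omega
Comparing: omega^omega < psi_0(epsilon_{Omega_2+1}).
The larger ordinal is psi_0(epsilon_{Omega_2+1}) (from ID_2 (twice-iterated inductive definitions)).

psi_0(epsilon_{Omega_2+1})


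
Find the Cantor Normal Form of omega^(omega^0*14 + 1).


omega^(omega^0*14 + 1):
omega^0 = 1, so the exponent is 14 + 1 = 15 (finite ordinal addition).
Result = omega^15, already a single CNF term.

omega^15


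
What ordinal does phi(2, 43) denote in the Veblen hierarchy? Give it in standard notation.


phi(2, 43):
phi(2, beta) = zeta_beta (the beta-th zeta number, fixed point of epsilon).
phi(2, 43) = zeta_43

zeta_43


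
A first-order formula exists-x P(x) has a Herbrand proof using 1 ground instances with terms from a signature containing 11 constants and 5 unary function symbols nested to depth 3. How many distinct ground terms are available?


Herbrand terms by depth:
Depth 0: 11 constants
Depth 1: 55 new terms (running total: 66)
Depth 2: 275 new terms (running total: 341)
Depth 3: 1375 new terms (running total: 1716)
Total distinct ground terms = 1716

1716


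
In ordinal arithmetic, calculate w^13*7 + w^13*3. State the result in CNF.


Ordinal addition w^13*7 + w^13*3:
Both terms have the same exponent 13.
w^e*c + w^e*d = w^e*(c+d).
Result = w^13*(7+3) = w^13*10

w^13*10


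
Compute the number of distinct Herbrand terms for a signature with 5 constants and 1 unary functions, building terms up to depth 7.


Herbrand terms by depth:
Depth 0: 5 constants
Depth 1: 5 new terms (running total: 10)
Depth 2: 5 new terms (running total: 15)
Depth 3: 5 new terms (running total: 20)
Depth 4: 5 new terms (running total: 25)
Depth 5: 5 new terms (running total: 30)
Depth 6: 5 new terms (running total: 35)
Depth 7: 5 new terms (running total: 40)
Total distinct ground terms = 40

40


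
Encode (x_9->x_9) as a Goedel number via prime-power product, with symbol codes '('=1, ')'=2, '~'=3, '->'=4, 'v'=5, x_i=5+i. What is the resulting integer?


Formula: (x_9->x_9)
Symbol codes: [1, 14, 4, 14, 2]
Primes: [2, 3, 5, 7, 11]
p_1^1 = 2^1 = 2
p_2^14 = 3^14 = 4782969
p_3^4 = 5^4 = 625
p_4^14 = 7^14 = 678223072849
p_5^2 = 11^2 = 121
Product = 490642889793878188001250

490642889793878188001250


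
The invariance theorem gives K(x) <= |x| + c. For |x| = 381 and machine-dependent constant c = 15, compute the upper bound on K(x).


K(x) <= |x| + c = 381 + 15 = 396

396


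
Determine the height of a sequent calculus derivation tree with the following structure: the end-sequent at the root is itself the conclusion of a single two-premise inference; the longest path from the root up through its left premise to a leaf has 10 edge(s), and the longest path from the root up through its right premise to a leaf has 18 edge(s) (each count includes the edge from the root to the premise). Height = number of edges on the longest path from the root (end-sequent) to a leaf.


Longest path through the left premise: 10 edges (measured from the branching sequent)
Longest path through the right premise: 18 edges
Height of the subtree rooted at the branching sequent: max(10, 18) = 18
The branching sequent is the root itself.
Total height = 18

18


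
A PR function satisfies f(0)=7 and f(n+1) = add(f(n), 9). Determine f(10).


f(0) = 7
f(1) = add(f(0), 9) = add(7, 9) = 16
f(2) = add(f(1), 9) = add(16, 9) = 25
f(3) = add(f(2), 9) = add(25, 9) = 34
f(4) = add(f(3), 9) = add(34, 9) = 43
f(5) = add(f(4), 9) = add(43, 9) = 52
f(6) = add(f(5), 9) = add(52, 9) = 61
f(7) = add(f(6), 9) = add(61, 9) = 70
f(8) = add(f(7), 9) = add(70, 9) = 79
f(9) = add(f(8), 9) = add(79, 9) = 88
f(10) = add(f(9), 9) = add(88, 9) = 97


97


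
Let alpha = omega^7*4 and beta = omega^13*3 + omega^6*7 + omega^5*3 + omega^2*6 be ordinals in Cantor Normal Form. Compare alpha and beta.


Compare term by term from highest exponent:
alpha = omega^7*4
beta = omega^13*3 + omega^6*7 + omega^5*3 + omega^2*6
Term 1: alpha has omega^7*4, beta has omega^13*3
Term 2: alpha has omega^0*0, beta has omega^6*7
Term 3: alpha has omega^0*0, beta has omega^5*3
Term 4: alpha has omega^0*0, beta has omega^2*6
Result: alpha < beta

alpha < beta


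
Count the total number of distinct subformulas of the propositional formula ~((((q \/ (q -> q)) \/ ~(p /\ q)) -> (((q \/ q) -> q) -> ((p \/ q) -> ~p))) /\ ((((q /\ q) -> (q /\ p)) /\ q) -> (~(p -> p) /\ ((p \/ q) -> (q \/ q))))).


Formula: ~((((q \/ (q -> q)) \/ ~(p /\ q)) -> (((q \/ q) -> q) -> ((p \/ q) -> ~p))) /\ ((((q /\ q) -> (q /\ p)) /\ q) -> (~(p -> p) /\ ((p \/ q) -> (q \/ q)))))
Subformulas found:
  1. q
  2. p
  3. ~p
  4. (q /\ p)
  5. (p /\ q)
  6. (q /\ q)
  7. (q -> q)
  8. (p -> p)
  9. (p \/ q)
  10. (q \/ q)
  11. ~(p /\ q)
  12. ~(p -> p)
  13. ((q \/ q) -> q)
  14. (q \/ (q -> q))
  15. ((p \/ q) -> ~p)
  16. ((p \/ q) -> (q \/ q))
  17. ((q /\ q) -> (q /\ p))
  18. (((q /\ q) -> (q /\ p)) /\ q)
  19. ((q \/ (q -> q)) \/ ~(p /\ q))
  20. (~(p -> p) /\ ((p \/ q) -> (q \/ q)))
  21. (((q \/ q) -> q) -> ((p \/ q) -> ~p))
  22. ((((q /\ q) -> (q /\ p)) /\ q) -> (~(p -> p) /\ ((p \/ q) -> (q \/ q))))
  23. (((q \/ (q -> q)) \/ ~(p /\ q)) -> (((q \/ q) -> q) -> ((p \/ q) -> ~p)))
  24. ((((q \/ (q -> q)) \/ ~(p /\ q)) -> (((q \/ q) -> q) -> ((p \/ q) -> ~p))) /\ ((((q /\ q) -> (q /\ p)) /\ q) -> (~(p -> p) /\ ((p \/ q) -> (q \/ q)))))
  25. ~((((q \/ (q -> q)) \/ ~(p /\ q)) -> (((q \/ q) -> q) -> ((p \/ q) -> ~p))) /\ ((((q /\ q) -> (q /\ p)) /\ q) -> (~(p -> p) /\ ((p \/ q) -> (q \/ q)))))
Total distinct subformulas = 25

25


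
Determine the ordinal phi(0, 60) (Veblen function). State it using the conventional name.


phi(0, 60):
phi(0, beta) = omega^beta by definition.
phi(0, 60) = omega^60

omega^60


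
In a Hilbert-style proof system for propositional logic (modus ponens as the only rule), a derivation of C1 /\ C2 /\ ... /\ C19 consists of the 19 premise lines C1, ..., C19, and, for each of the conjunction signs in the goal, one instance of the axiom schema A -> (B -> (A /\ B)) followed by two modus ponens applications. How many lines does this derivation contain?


Conjoining 19 premises:
- 19 premise lines
- the goal has 18 conjunction signs; each costs 1 axiom instance + 2 MP = 3 lines: 3 * 18 = 54
Total = 19 + 54 = 73 lines.

73


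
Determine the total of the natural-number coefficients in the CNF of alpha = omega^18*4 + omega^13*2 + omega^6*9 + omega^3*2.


CNF: omega^18*4 + omega^13*2 + omega^6*9 + omega^3*2
Coefficients: 4 + 2 + 9 + 2 = 17

17


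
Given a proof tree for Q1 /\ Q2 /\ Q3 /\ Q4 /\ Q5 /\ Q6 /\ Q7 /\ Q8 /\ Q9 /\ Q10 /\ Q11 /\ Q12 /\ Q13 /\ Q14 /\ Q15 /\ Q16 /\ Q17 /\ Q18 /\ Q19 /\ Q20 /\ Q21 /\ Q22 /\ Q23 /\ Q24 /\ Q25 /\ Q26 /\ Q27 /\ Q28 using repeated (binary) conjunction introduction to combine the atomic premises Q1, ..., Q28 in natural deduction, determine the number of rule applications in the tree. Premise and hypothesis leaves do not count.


The target conjunction has 28 conjuncts, i.e. 27 binary /\ connectives.
Each conjunction-intro joins two pieces, so 28 atoms require 28-1 = 27 applications.
Total inference nodes = 27

27


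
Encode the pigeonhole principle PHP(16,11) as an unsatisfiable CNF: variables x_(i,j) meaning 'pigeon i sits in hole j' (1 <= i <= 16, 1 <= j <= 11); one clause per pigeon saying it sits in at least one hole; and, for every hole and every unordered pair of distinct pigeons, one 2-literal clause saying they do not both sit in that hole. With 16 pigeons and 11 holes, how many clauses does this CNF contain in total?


PHP(16,11): 16 pigeons, 11 holes, 16*11 = 176 variables.
- pigeon clauses: one per pigeon -> 16 clauses
- hole clauses: 11 holes * C(16,2) = 11 * 120 -> 1320 clauses
Total clauses = 16 + 1320 = 1336

1336


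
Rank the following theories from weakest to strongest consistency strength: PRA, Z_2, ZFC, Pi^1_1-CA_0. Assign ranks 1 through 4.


Ordering by consistency strength:
1. PRA
2. Pi^1_1-CA_0
3. Z_2
4. ZFC


PRA=1, Z_2=3, ZFC=4, Pi^1_1-CA_0=2


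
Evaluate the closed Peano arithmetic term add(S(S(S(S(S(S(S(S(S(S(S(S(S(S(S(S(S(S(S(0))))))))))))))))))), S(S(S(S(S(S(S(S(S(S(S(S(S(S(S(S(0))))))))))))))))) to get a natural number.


add(S^19(0), S^16(0)):
S^19(0) = 19
S^16(0) = 16
19 + 16 = 35

35


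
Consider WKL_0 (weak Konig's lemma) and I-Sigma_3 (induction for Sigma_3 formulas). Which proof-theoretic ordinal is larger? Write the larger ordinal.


Proof-theoretic ordinal of WKL_0 (weak Konig's lemma): omega^omega
Proof-theoretic ordinal of I-Sigma_3 (induction for Sigma_3 formulas): omega^(omega^(omega^omega))
Comparing: omega^omega < omega^(omega^(omega^omega)).
The larger ordinal is omega^(omega^(omega^omega)) (from I-Sigma_3 (induction for Sigma_3 formulas)).

omega^(omega^(omega^omega))


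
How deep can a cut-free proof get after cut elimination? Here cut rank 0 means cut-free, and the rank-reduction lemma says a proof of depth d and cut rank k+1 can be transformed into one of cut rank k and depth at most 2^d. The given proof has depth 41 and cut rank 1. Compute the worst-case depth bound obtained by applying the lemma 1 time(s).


Each rank reduction sends depth d to at most 2^d; cut rank r needs r reductions.
2_0(41) = 41
2_1(41) = 2^41 = 2199023255552
Cut-free depth bound = 2199023255552

2199023255552


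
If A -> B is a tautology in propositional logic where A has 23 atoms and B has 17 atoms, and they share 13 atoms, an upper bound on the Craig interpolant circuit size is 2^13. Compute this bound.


Shared atoms = 13
Craig interpolant size bound = 2^13
= 8192

8192


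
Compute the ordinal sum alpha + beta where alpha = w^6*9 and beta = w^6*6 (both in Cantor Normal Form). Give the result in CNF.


Ordinal addition w^6*9 + w^6*6:
Both terms have the same exponent 6.
w^e*c + w^e*d = w^e*(c+d).
Result = w^6*(9+6) = w^6*15

w^6*15


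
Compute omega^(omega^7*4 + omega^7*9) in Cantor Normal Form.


omega^(omega^7*4 + omega^7*9):
Both terms of the exponent have the same exponent 7, so they merge: omega^7*4 + omega^7*9 = omega^7*(4+9) = omega^7*13.
omega raised to a CNF ordinal is a single CNF term: Result = omega^(omega^7*13)

omega^(omega^7*13)


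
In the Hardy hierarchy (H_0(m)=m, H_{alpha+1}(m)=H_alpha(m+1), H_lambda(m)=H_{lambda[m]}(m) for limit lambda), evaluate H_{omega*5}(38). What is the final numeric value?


H_{omega*5}(38):
For the Hardy hierarchy, H_{omega*k}(n) = 2^k * n.
2^5 = 32.
32 * 38 = 1216

1216


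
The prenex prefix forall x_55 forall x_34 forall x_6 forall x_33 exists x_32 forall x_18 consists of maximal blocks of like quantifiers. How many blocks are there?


Alternations = 2.
Blocks = alternations + 1 = 3

3


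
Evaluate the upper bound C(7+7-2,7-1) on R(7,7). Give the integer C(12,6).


R(7,7) <= C(7+7-2, 7-1) = C(12, 6)
C(12, 6) = 12! / (6! * 6!)
= 924

924


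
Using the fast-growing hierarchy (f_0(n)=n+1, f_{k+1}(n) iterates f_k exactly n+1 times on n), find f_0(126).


f_0(126) = 126 + 1 = 127

127


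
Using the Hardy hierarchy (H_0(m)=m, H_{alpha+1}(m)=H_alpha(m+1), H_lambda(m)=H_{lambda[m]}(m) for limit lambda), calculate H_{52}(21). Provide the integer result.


H_52(21):
For finite ordinals k, H_k(n) = n + k (each successor step adds 1).
H_52(21) = 21 + 52 = 73

73


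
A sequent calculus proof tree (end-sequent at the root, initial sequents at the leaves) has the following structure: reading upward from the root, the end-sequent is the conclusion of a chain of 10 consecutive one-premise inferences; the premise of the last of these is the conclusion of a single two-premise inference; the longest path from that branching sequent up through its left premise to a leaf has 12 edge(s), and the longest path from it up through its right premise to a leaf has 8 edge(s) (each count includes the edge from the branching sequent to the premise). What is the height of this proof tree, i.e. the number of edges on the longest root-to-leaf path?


Longest path through the left premise: 12 edges (measured from the branching sequent)
Longest path through the right premise: 8 edges
Height of the subtree rooted at the branching sequent: max(12, 8) = 12
The branching sequent sits 10 edges above the root (the chain of one-premise inferences), so height = 12 + 10 = 22

22


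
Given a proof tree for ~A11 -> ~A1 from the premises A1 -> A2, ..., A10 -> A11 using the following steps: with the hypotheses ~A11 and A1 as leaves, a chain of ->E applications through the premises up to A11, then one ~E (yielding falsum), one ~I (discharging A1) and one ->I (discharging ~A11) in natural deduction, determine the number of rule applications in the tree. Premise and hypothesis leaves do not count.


From hypothesis A1, 10 ->E steps along the 10 premises yield A11.
~E with hypothesis ~A11 gives falsum (1 node); ~I discharging A1 gives ~A1 (1 node); ->I discharging ~A11 gives the goal (1 node).
Total = 10 + 3 = 13 inference nodes.

13


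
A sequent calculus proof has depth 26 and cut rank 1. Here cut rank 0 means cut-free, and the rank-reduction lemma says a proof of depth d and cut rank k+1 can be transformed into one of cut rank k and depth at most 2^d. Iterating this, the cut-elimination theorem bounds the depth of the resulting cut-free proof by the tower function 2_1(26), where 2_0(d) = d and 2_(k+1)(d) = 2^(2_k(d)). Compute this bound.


Each rank reduction sends depth d to at most 2^d; cut rank r needs r reductions.
2_0(26) = 26
2_1(26) = 2^26 = 67108864
Cut-free depth bound = 67108864

67108864


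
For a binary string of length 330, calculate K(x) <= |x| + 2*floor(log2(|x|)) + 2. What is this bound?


floor(log2(330)) = 8
2 * 8 = 16
K(x) <= 330 + 16 + 2 = 348

348


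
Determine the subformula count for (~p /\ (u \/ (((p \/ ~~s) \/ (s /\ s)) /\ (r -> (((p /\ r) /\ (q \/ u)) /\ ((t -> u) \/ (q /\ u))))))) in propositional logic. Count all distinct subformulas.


Formula: (~p /\ (u \/ (((p \/ ~~s) \/ (s /\ s)) /\ (r -> (((p /\ r) /\ (q \/ u)) /\ ((t -> u) \/ (q /\ u)))))))
Subformulas found:
  1. r
  2. q
  3. u
  4. s
  5. t
  6. p
  7. ~p
  8. ~s
  9. ~~s
  10. (s /\ s)
  11. (q \/ u)
  12. (t -> u)
  13. (p /\ r)
  14. (q /\ u)
  15. (p \/ ~~s)
  16. ((t -> u) \/ (q /\ u))
  17. ((p /\ r) /\ (q \/ u))
  18. ((p \/ ~~s) \/ (s /\ s))
  19. (((p /\ r) /\ (q \/ u)) /\ ((t -> u) \/ (q /\ u)))
  20. (r -> (((p /\ r) /\ (q \/ u)) /\ ((t -> u) \/ (q /\ u))))
  21. (((p \/ ~~s) \/ (s /\ s)) /\ (r -> (((p /\ r) /\ (q \/ u)) /\ ((t -> u) \/ (q /\ u)))))
  22. (u \/ (((p \/ ~~s) \/ (s /\ s)) /\ (r -> (((p /\ r) /\ (q \/ u)) /\ ((t -> u) \/ (q /\ u))))))
  23. (~p /\ (u \/ (((p \/ ~~s) \/ (s /\ s)) /\ (r -> (((p /\ r) /\ (q \/ u)) /\ ((t -> u) \/ (q /\ u)))))))
Total distinct subformulas = 23

23


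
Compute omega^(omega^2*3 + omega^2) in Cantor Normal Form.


omega^(omega^2*3 + omega^2):
Both terms of the exponent have the same exponent 2, so they merge: omega^2*3 + omega^2 = omega^2*(3+1) = omega^2*4.
omega raised to a CNF ordinal is a single CNF term: Result = omega^(omega^2*4)

omega^(omega^2*4)


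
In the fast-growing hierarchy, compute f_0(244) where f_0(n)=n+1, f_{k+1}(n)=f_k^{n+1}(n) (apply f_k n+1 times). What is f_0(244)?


f_0(244) = 244 + 1 = 245

245


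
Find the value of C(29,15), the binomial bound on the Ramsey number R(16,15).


R(16,15) <= C(16+15-2, 16-1) = C(29, 15)
C(29, 15) = 29! / (15! * 14!)
= 77558760

77558760


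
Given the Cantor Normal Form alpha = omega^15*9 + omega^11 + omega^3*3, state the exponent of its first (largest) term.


CNF: omega^15*9 + omega^11 + omega^3*3
The leading term is omega^15*9, which has exponent 15.

15


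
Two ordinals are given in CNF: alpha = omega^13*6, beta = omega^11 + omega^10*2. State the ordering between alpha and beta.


Compare term by term from highest exponent:
alpha = omega^13*6
beta = omega^11 + omega^10*2
Term 1: alpha has omega^13*6, beta has omega^11*1
Term 2: alpha has omega^0*0, beta has omega^10*2
Result: alpha > beta

alpha > beta


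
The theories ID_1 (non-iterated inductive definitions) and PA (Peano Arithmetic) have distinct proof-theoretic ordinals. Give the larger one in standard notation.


Proof-theoretic ordinal of ID_1 (non-iterated inductive definitions): psi_0(epsilon_{Omega+1})
Proof-theoretic ordinal of PA (Peano Arithmetic): epsilon_0
Comparing: epsilon_0 < psi_0(epsilon_{Omega+1}).
The larger ordinal is psi_0(epsilon_{Omega+1}) (from ID_1 (non-iterated inductive definitions)).

psi_0(epsilon_{Omega+1})


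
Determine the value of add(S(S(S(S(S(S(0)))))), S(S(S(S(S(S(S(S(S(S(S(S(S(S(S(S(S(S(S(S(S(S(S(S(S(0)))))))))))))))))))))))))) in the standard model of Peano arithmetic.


add(S^6(0), S^25(0)):
S^6(0) = 6
S^25(0) = 25
6 + 25 = 31

31


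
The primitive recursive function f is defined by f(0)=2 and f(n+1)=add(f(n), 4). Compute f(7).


f(0) = 2
f(1) = add(f(0), 4) = add(2, 4) = 6
f(2) = add(f(1), 4) = add(6, 4) = 10
f(3) = add(f(2), 4) = add(10, 4) = 14
f(4) = add(f(3), 4) = add(14, 4) = 18
f(5) = add(f(4), 4) = add(18, 4) = 22
f(6) = add(f(5), 4) = add(22, 4) = 26
f(7) = add(f(6), 4) = add(26, 4) = 30


30


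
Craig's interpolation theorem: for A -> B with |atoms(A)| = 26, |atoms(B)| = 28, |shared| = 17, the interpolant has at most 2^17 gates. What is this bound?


Shared atoms = 17
Craig interpolant size bound = 2^17
= 131072

131072


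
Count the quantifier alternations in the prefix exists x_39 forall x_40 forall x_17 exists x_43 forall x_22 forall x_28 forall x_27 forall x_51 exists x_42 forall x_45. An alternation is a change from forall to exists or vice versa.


Walk the prefix and count type changes:
  position 1: exists -> forall <-- alternation
  position 2: forall -> forall
  position 3: forall -> exists <-- alternation
  position 4: exists -> forall <-- alternation
  position 5: forall -> forall
  position 6: forall -> forall
  position 7: forall -> forall
  position 8: forall -> exists <-- alternation
  position 9: exists -> forall <-- alternation
Total alternations = 5

5


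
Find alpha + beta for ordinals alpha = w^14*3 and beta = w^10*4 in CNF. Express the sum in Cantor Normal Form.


Ordinal addition w^14*3 + w^10*4:
Leading exponent of alpha (14) > leading exponent of beta (10).
Since alpha's term has higher exponent than beta's leading term,
the sum is simply alpha followed by beta.
Result = w^14*3 + w^10*4

w^14*3 + w^10*4


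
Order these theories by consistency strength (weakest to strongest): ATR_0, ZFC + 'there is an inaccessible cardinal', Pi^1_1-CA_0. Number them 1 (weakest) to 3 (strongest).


Ordering by consistency strength:
1. ATR_0
2. Pi^1_1-CA_0
3. ZFC + 'there is an inaccessible cardinal'


ATR_0=1, ZFC + 'there is an inaccessible cardinal'=3, Pi^1_1-CA_0=2


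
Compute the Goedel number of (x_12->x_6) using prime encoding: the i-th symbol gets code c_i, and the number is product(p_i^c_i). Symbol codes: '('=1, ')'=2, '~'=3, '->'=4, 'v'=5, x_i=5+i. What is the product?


Formula: (x_12->x_6)
Symbol codes: [1, 17, 4, 11, 2]
Primes: [2, 3, 5, 7, 11]
p_1^1 = 2^1 = 2
p_2^17 = 3^17 = 129140163
p_3^4 = 5^4 = 625
p_4^11 = 7^11 = 1977326743
p_5^2 = 11^2 = 121
Product = 38622035056660965236250

38622035056660965236250


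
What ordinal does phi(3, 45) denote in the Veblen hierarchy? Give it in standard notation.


phi(3, 45):
phi(3, beta) = eta_beta (the beta-th eta number, fixed point of zeta).
phi(3, 45) = eta_45

eta_45


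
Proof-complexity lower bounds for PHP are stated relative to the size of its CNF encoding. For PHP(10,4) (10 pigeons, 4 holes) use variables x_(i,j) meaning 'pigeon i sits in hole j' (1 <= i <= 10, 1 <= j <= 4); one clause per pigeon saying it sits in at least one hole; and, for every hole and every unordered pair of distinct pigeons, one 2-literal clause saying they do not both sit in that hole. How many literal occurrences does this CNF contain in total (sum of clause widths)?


PHP(10,4): 10 pigeons, 4 holes, 10*4 = 40 variables.
- pigeon clauses: one per pigeon -> 10 clauses of width 4 -> 40 literals
- hole clauses: 4 holes * C(10,2) = 4 * 45 -> 180 clauses of width 2 -> 360 literals
Total literal occurrences = 40 + 360 = 400

400


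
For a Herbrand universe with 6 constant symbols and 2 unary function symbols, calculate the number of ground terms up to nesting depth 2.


Herbrand terms by depth:
Depth 0: 6 constants
Depth 1: 12 new terms (running total: 18)
Depth 2: 24 new terms (running total: 42)
Total distinct ground terms = 42

42


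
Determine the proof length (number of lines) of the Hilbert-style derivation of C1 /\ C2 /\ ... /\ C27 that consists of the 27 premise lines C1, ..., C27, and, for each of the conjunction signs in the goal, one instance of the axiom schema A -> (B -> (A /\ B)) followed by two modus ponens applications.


Conjoining 27 premises:
- 27 premise lines
- the goal has 26 conjunction signs; each costs 1 axiom instance + 2 MP = 3 lines: 3 * 26 = 78
Total = 27 + 78 = 105 lines.

105


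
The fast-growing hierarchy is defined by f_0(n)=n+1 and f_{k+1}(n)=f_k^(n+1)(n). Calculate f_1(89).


f_1(89) = f_0^90(89)
f_0 adds 1 each time, applied 90 times.
f_1(89) = 89 + 90 = 179

179


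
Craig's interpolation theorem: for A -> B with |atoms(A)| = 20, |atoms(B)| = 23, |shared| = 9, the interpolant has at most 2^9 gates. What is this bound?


Shared atoms = 9
Craig interpolant size bound = 2^9
= 512

512


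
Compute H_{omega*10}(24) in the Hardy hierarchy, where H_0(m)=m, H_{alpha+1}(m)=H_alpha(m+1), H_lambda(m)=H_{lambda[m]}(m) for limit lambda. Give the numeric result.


H_{omega*10}(24):
For the Hardy hierarchy, H_{omega*k}(n) = 2^k * n.
2^10 = 1024.
1024 * 24 = 24576

24576


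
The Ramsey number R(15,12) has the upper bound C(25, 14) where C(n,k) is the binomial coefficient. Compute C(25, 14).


R(15,12) <= C(15+12-2, 15-1) = C(25, 14)
C(25, 14) = 25! / (14! * 11!)
= 4457400

4457400


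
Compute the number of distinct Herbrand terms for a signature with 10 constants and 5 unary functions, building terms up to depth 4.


Herbrand terms by depth:
Depth 0: 10 constants
Depth 1: 50 new terms (running total: 60)
Depth 2: 250 new terms (running total: 310)
Depth 3: 1250 new terms (running total: 1560)
Depth 4: 6250 new terms (running total: 7810)
Total distinct ground terms = 7810

7810


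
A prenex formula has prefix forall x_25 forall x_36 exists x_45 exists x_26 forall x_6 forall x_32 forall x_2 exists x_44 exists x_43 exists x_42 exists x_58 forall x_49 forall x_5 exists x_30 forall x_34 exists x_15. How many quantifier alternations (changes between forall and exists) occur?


Walk the prefix and count type changes:
  position 1: forall -> forall
  position 2: forall -> exists <-- alternation
  position 3: exists -> exists
  position 4: exists -> forall <-- alternation
  position 5: forall -> forall
  position 6: forall -> forall
  position 7: forall -> exists <-- alternation
  position 8: exists -> exists
  position 9: exists -> exists
  position 10: exists -> exists
  position 11: exists -> forall <-- alternation
  position 12: forall -> forall
  position 13: forall -> exists <-- alternation
  position 14: exists -> forall <-- alternation
  position 15: forall -> exists <-- alternation
Total alternations = 7

7


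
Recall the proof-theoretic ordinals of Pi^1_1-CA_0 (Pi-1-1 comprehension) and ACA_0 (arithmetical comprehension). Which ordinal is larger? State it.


Proof-theoretic ordinal of Pi^1_1-CA_0 (Pi-1-1 comprehension): psi_0(Omega_omega)
Proof-theoretic ordinal of ACA_0 (arithmetical comprehension): epsilon_0
Comparing: epsilon_0 < psi_0(Omega_omega).
The larger ordinal is psi_0(Omega_omega) (from Pi^1_1-CA_0 (Pi-1-1 comprehension)).

psi_0(Omega_omega)


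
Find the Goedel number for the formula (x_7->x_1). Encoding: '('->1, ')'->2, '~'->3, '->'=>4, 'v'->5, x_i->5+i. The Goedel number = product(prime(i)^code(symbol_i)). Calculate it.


Formula: (x_7->x_1)
Symbol codes: [1, 12, 4, 6, 2]
Primes: [2, 3, 5, 7, 11]
p_1^1 = 2^1 = 2
p_2^12 = 3^12 = 531441
p_3^4 = 5^4 = 625
p_4^6 = 7^6 = 117649
p_5^2 = 11^2 = 121
Product = 9456679709111250

9456679709111250
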